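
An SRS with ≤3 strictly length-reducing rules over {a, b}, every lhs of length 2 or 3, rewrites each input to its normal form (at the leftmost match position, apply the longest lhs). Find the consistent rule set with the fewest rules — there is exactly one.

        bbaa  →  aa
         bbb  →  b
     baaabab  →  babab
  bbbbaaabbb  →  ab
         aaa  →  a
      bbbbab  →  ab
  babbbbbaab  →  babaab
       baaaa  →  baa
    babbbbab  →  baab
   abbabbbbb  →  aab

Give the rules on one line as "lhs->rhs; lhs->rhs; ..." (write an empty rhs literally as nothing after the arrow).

  | bbaa => aa
  | bbb => b
  | baaabab => babab
  | bbbbaaabbb => bbaaabbb => aaabbb => abbb => ab

aaa->a; bb->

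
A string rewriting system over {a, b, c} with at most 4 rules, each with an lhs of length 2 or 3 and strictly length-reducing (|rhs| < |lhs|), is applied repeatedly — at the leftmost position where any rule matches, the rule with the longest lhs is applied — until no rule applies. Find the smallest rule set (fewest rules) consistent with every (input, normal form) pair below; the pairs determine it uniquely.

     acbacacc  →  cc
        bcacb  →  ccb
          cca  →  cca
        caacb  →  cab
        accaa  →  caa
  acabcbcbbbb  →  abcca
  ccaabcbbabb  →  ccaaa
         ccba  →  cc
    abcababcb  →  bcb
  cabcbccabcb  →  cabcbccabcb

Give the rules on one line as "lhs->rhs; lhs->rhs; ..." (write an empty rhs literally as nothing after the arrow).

  | acbacacc => bacacc => cacc => cc
  | bcacb => ccb
  | cca
  | caacb => cab

ac->; ba->; bb->a; bca->c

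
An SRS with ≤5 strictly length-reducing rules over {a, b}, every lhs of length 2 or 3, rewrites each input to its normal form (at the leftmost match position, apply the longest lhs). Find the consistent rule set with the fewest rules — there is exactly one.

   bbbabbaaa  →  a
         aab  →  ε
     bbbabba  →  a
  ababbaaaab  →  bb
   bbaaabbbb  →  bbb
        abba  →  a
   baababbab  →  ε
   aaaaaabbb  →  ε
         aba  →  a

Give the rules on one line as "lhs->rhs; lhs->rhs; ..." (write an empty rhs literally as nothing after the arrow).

  | bbbabbaaa => bbabbaaa => babbaaa => abbaaa => baaa => ba => a
  | aab => ε
  | bbbabba => bbabba => babba => abba => ba => a
  | ababbaaaab => abbaaaab => baaaab => baab => bb

aab->; ab->; ba->a; baa->b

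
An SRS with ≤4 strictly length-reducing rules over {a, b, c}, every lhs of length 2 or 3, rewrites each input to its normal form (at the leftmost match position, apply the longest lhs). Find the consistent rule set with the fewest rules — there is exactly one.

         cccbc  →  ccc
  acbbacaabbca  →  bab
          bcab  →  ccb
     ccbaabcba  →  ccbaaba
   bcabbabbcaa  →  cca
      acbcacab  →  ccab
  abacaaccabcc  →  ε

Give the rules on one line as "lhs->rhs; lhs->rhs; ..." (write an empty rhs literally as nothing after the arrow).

ac->b; bbb->; bc->; bca->cc

  | cccbc => ccc
  | acbbacaabbca => bbbacaabbca => acaabbca => baabbca => baabcc => baac => bab
  | bcab => ccb
  | ccbaabcba => ccbaaba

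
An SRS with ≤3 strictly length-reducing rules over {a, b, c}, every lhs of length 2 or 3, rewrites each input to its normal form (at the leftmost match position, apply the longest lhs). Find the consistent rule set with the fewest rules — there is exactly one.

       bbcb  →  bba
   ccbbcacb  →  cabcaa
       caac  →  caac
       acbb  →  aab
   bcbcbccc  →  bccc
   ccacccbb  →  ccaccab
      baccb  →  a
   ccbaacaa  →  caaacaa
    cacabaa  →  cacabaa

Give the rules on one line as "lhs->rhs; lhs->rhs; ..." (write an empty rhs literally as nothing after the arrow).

  | bbcb => bba
  | ccbbcacb => cabcacb => cabcaa
  | caac
  | acbb => aab

bac->; cb->a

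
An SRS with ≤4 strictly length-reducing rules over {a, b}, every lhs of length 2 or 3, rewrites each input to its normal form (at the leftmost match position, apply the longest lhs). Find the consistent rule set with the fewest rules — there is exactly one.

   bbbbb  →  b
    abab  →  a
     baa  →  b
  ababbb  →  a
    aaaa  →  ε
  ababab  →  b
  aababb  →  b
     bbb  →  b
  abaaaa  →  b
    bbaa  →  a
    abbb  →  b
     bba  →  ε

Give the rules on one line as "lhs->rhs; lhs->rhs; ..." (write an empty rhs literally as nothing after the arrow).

  | bbbbb => abbb => bbb => ab => b
  | abab => bab => bb => a
  | baa => b
  | ababbb => babbb => bbbb => abb => bb => a

aa->; ab->b; bb->a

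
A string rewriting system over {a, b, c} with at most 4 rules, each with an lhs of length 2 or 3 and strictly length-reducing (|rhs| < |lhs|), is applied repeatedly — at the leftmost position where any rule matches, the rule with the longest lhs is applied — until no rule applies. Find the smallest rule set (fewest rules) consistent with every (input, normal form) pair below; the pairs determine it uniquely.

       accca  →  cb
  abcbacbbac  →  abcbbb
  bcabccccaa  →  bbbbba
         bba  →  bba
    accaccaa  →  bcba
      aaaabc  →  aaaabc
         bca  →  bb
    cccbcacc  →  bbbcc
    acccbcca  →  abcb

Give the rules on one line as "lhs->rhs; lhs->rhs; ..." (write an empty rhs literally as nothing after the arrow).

  | accca => cca => cb
  | abcbacbbac => abcbbbac => abcbbb
  | bcabccccaa => bbbccccaa => bbbcccba => bbbcaba => bbbbba
  | bba

ac->; ca->b; ccb->ab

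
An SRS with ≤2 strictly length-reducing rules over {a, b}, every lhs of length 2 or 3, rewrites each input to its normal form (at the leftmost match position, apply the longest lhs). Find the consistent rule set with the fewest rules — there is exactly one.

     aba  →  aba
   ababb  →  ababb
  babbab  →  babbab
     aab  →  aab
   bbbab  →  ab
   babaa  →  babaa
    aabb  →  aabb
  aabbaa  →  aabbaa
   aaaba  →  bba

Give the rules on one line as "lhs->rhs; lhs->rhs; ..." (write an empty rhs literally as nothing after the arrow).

  | aba
  | ababb
  | babbab
  | aab

aaa->b; bbb->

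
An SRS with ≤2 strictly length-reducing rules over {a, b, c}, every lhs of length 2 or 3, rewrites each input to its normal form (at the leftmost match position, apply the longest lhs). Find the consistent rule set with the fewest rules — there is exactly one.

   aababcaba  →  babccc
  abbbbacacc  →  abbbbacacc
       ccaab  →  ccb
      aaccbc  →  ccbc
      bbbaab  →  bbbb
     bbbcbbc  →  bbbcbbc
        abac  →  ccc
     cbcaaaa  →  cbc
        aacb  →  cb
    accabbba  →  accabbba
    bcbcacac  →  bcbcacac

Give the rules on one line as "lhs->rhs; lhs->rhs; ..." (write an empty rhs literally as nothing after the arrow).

aa->; aba->cc

  | aababcaba => babcaba => babccc
  | abbbbacacc
  | ccaab => ccb
  | aaccbc => ccbc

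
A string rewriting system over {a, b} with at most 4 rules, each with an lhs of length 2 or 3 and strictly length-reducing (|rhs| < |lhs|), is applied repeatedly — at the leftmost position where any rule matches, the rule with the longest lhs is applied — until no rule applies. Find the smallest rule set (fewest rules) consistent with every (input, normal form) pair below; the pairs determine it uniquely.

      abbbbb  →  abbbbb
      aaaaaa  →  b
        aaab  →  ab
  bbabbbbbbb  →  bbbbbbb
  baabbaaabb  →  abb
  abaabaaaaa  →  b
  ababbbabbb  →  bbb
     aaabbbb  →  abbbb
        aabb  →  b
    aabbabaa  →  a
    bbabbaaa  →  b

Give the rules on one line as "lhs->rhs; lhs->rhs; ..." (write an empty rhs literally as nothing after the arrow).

aa->b; aab->; ba->a; bba->

  | abbbbb
  | aaaaaa => baaaa => aaaa => baa => aa => b
  | aaab => bab => ab
  | bbabbbbbbb => bbbbbbb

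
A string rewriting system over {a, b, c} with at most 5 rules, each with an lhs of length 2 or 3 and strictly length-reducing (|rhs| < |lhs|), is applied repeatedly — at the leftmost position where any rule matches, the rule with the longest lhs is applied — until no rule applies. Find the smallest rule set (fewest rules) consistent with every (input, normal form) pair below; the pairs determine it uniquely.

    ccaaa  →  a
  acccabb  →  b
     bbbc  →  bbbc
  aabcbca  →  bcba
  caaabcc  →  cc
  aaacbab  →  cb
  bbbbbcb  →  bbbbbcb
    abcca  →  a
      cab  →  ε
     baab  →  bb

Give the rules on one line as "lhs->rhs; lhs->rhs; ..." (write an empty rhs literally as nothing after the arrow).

  | ccaaa => caaa => aaa => a
  | acccabb => cccabb => ccabb => cabb => abb => b
  | bbbc
  | aabcbca => bcbca => bcba

aa->; ab->; ac->c; ca->a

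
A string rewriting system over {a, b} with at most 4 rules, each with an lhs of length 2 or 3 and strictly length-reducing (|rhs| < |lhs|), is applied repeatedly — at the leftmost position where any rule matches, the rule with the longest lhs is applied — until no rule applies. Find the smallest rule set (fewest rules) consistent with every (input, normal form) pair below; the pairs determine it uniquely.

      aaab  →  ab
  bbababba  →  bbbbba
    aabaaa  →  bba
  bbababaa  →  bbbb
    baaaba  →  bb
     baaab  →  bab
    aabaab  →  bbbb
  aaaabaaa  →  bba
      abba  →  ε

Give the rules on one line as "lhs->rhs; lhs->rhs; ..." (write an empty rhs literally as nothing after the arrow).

aa->; aab->bb; aba->b; abb->a

  | aaab => ab
  | bbababba => bbbbba
  | aabaaa => bbaaa => bba
  | bbababaa => bbbbaa => bbbb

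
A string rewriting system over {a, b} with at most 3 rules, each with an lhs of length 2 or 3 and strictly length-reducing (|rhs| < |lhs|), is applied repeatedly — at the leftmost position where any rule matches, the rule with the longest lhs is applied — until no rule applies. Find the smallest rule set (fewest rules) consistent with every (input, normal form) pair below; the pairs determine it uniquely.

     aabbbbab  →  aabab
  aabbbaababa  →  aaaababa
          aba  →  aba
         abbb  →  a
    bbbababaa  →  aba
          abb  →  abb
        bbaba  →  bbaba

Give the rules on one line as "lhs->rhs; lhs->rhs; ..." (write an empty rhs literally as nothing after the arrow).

  | aabbbbab => aabab
  | aabbbaababa => aaaababa
  | aba
  | abbb => a

baa->; bbb->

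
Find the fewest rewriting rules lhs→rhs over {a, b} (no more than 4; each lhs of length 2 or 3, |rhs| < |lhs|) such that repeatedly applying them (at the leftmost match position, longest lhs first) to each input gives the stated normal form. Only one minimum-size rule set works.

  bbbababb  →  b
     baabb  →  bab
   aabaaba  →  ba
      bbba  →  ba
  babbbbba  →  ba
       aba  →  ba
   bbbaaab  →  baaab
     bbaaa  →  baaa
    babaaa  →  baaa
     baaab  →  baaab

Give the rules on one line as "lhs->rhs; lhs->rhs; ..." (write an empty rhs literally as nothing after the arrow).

aba->ba; abb->b; bb->b

  | bbbababb => bbababb => bababb => bbabb => babb => bb => b
  | baabb => bab
  | aabaaba => abaaba => baaba => baba => bba => ba
  | bbba => bba => ba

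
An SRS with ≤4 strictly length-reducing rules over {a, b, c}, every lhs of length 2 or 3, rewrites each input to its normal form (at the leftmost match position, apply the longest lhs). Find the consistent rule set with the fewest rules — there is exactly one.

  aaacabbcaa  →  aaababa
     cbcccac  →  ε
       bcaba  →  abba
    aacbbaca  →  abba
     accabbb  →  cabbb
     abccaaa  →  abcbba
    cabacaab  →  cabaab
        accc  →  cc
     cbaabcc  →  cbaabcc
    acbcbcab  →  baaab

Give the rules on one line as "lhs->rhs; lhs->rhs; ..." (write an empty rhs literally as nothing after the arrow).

  | aaacabbcaa => aaabbcaa => aaababa
  | cbcccac => aaccac => acac => ac => ε
  | bcaba => abba
  | aacbbaca => abbaca => abba

ac->; bca->ab; caa->bb; cbc->aa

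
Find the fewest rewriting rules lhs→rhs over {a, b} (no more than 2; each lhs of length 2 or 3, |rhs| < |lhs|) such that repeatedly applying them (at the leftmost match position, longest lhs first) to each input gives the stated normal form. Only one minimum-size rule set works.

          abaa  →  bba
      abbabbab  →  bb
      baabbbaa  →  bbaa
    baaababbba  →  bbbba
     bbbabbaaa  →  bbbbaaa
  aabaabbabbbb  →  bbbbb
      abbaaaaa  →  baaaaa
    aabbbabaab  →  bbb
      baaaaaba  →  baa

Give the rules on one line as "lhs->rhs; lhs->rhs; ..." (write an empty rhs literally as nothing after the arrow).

  | abaa => bba
  | abbabbab => babbab => bbab => bb
  | baabbbaa => babbaa => bbaa
  | baaababbba => baabbbbba => babbbba => bbbba

ab->; aba->bb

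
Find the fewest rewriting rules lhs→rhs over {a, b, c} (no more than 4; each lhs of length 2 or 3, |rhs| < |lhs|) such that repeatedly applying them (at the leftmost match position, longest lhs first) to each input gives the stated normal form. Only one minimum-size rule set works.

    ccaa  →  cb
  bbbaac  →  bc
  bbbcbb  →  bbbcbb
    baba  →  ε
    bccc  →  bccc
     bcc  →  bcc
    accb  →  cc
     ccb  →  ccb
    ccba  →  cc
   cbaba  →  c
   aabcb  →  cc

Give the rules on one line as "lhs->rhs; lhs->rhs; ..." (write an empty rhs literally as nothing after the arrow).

ab->c; acc->ca; ba->; caa->b

  | ccaa => cb
  | bbbaac => bbac => bc
  | bbbcbb
  | baba => ba => ε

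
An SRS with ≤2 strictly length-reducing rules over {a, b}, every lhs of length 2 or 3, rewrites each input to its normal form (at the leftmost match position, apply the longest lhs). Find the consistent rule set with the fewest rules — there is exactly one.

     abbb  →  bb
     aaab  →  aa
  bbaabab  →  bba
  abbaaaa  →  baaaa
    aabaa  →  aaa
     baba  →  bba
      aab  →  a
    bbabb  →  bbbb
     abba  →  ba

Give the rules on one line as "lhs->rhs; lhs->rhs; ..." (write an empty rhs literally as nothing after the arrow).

ab->; bab->bb

  | abbb => bb
  | aaab => aa
  | bbaabab => bbaab => bba
  | abbaaaa => baaaa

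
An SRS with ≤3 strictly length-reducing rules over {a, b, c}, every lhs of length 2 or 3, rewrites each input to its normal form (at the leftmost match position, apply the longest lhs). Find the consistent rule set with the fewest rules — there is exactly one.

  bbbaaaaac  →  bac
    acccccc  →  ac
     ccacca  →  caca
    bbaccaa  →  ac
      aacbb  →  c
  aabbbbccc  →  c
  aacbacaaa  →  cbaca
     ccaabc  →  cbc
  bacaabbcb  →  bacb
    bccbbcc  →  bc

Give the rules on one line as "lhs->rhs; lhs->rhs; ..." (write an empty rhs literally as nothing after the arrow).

  | bbbaaaaac => baaaaac => baaac => bac
  | acccccc => accccc => acccc => accc => acc => ac
  | ccacca => cacca => caca
  | bbaccaa => accaa => acaa => ac

aa->; bb->; cc->c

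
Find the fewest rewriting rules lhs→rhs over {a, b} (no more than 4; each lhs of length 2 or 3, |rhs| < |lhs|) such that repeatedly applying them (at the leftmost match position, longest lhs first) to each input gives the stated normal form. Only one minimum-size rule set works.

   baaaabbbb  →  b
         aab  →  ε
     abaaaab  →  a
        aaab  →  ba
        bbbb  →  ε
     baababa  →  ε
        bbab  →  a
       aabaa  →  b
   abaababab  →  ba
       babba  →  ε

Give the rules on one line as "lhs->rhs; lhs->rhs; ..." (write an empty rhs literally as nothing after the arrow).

  | baaaabbbb => bbaabbbb => aabbbb => bbbbb => bbb => b
  | aab => bb => ε
  | abaaaab => aaaaab => baaab => bbab => ab => a
  | aaab => bab => ba

aa->b; ab->a; bb->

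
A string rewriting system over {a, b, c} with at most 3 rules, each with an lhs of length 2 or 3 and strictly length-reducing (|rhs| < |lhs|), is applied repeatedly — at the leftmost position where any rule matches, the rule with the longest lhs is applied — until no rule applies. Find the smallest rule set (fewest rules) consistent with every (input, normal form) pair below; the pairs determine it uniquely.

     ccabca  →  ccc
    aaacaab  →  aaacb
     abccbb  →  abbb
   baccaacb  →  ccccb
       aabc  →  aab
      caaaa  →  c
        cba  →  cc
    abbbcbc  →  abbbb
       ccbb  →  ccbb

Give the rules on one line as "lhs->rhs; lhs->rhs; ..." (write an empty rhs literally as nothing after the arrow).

  | ccabca => ccbca => ccba => ccc
  | aaacaab => aaacab => aaacb
  | abccbb => abcbb => abbb
  | baccaacb => cccaacb => cccacb => ccccb

ba->c; bc->b; ca->c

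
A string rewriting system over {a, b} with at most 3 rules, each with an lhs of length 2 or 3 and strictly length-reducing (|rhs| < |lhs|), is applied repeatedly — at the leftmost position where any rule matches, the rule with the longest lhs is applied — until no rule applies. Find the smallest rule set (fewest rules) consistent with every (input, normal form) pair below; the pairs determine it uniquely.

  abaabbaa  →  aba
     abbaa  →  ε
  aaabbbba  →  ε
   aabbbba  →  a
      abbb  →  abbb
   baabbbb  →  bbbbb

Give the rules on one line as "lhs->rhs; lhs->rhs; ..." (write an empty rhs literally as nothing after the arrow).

aa->; bba->aa

  | abaabbaa => abbbaa => abaaa => aba
  | abbaa => aaaa => aa => ε
  | aaabbbba => abbbba => abbaa => aaaa => aa => ε
  | aabbbba => bbbba => bbaa => aaa => a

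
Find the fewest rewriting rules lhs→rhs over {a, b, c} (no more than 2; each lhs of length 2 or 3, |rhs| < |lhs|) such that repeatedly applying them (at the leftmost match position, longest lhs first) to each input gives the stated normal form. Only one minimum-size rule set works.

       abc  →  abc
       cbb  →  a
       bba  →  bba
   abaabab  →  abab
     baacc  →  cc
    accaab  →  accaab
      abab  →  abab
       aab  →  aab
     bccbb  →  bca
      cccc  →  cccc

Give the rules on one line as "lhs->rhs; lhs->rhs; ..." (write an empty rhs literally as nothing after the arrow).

baa->; cbb->a

  | abc
  | cbb => a
  | bba
  | abaabab => abab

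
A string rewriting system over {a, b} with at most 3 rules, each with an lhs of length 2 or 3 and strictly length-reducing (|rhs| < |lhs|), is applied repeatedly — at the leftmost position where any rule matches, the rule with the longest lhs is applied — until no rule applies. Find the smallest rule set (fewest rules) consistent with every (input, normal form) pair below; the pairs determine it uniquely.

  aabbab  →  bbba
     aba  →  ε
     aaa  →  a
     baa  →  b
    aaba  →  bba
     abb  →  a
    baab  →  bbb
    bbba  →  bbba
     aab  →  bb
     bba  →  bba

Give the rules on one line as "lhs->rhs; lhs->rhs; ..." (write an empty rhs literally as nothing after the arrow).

aa->; aab->bb; ab->a

  | aabbab => bbbab => bbba
  | aba => aa => ε
  | aaa => a
  | baa => b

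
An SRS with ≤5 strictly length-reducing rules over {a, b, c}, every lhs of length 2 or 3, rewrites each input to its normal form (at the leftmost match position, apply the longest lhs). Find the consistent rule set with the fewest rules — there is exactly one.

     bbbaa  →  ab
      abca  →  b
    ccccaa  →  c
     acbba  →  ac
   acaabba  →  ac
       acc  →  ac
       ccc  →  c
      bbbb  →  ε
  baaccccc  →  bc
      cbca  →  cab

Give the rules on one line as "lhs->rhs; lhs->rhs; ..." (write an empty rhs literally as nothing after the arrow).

  | bbbaa => abaa => ab
  | abca => aab => b
  | ccccaa => cccaa => ccaa => caa => c
  | acbba => acaa => ac

aa->; bb->a; bca->ab; cc->c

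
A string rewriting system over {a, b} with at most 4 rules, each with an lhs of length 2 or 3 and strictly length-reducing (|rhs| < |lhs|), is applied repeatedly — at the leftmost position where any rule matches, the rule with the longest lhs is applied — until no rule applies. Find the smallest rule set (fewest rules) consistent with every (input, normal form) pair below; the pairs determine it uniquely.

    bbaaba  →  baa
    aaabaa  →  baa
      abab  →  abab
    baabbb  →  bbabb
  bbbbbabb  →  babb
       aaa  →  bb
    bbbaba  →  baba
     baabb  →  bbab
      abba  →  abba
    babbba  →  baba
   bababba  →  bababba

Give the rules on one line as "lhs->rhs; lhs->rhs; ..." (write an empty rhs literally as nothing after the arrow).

  | bbaaba => bbbaa => baa
  | aaabaa => bbbaa => baa
  | abab
  | baabbb => bbabb

aaa->bb; aab->ba; bbb->b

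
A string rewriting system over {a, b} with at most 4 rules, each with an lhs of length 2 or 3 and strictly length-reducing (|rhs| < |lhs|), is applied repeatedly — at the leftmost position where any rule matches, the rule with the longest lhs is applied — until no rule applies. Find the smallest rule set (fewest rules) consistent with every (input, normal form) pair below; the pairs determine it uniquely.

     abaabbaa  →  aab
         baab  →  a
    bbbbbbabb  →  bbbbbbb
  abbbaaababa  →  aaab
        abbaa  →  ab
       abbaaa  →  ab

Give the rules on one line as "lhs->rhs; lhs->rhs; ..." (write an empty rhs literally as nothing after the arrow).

ba->b; bab->a; bba->b

  | abaabbaa => ababbaa => aabaa => aaba => aab
  | baab => bab => a
  | bbbbbbabb => bbbbbbb
  | abbbaaababa => abbaababa => abababa => aaaba => aaab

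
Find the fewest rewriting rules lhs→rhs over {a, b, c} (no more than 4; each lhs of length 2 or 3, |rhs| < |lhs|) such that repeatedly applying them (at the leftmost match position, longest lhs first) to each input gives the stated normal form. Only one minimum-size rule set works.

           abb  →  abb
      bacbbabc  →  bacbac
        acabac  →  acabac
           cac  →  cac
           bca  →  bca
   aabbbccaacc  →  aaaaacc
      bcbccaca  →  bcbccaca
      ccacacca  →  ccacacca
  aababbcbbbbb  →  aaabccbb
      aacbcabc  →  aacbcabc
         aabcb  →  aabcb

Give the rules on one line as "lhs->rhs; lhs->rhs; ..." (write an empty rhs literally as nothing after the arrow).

  | abb
  | bacbbabc => bacbac
  | acabac
  | cac

bab->a; bbb->c; ccc->a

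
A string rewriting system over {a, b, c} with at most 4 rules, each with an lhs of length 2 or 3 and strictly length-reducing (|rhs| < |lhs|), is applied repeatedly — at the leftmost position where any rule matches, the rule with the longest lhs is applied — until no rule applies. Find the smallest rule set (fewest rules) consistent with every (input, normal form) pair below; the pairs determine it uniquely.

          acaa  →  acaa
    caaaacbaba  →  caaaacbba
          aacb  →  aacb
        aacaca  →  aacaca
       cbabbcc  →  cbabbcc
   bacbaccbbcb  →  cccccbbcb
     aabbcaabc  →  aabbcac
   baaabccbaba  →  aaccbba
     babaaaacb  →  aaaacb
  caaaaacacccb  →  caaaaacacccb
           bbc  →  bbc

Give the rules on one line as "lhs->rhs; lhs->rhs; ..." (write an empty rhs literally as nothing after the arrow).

aba->ba; abc->c; baa->aa; bac->cc

  | acaa
  | caaaacbaba => caaaacbba
  | aacb
  | aacaca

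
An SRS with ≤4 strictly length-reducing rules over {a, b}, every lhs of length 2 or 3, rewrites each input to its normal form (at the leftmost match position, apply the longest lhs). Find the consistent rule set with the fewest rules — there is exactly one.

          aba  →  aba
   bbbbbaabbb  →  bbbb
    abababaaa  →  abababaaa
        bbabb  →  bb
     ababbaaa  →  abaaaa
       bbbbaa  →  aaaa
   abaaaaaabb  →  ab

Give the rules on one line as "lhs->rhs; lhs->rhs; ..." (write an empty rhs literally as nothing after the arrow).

  | aba
  | bbbbbaabbb => bbbaaabbb => baaaabbb => baabbb => bbbb
  | abababaaa
  | bbabb => aabb => bb

aab->b; abb->a; bba->aa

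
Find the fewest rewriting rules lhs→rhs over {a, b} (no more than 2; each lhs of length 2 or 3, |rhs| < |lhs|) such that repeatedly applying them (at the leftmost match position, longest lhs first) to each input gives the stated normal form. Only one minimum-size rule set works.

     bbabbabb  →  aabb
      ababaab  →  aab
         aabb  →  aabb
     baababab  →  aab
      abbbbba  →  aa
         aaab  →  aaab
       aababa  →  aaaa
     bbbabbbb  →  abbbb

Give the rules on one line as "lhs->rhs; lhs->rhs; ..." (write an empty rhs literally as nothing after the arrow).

  | bbabbabb => babbabb => abbabb => ababb => aabb
  | ababaab => aabaab => aab
  | aabb
  | baababab => babab => abab => aab

ba->a; baa->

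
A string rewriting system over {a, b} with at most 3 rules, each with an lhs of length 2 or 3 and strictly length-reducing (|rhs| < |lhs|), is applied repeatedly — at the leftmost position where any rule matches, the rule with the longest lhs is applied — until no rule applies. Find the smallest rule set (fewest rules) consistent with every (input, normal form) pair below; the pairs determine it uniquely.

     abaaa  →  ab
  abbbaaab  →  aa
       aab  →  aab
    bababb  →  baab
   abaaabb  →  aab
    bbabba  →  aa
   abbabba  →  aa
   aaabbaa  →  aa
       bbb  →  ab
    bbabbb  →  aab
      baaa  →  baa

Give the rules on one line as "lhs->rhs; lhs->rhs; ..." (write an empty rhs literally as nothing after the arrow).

aaa->aa; aba->ab; bb->a

  | abaaa => abaa => aba => ab
  | abbbaaab => aabaaab => aabaab => aabab => aabb => aaa => aa
  | aab
  | bababb => babbb => baab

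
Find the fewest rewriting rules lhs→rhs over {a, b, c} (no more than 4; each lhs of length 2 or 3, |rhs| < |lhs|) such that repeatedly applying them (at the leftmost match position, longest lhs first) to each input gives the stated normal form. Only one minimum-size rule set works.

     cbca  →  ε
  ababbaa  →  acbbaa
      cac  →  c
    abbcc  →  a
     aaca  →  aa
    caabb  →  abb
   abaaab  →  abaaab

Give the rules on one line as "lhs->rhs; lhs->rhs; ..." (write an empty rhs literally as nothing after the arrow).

  | cbca => ca => ε
  | ababbaa => acbbaa
  | cac => c
  | abbcc => abc => a

bab->cb; bc->; ca->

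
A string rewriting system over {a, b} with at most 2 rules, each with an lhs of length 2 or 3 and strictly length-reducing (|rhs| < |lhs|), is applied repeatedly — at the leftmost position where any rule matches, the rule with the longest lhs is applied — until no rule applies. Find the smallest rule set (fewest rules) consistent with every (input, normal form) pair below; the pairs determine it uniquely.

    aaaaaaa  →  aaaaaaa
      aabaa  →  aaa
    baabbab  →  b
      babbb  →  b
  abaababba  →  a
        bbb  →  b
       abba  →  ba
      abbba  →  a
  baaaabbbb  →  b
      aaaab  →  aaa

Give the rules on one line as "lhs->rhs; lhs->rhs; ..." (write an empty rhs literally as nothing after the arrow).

ab->; bb->

  | aaaaaaa
  | aabaa => aaa
  | baabbab => babab => bab => b
  | babbb => bbb => b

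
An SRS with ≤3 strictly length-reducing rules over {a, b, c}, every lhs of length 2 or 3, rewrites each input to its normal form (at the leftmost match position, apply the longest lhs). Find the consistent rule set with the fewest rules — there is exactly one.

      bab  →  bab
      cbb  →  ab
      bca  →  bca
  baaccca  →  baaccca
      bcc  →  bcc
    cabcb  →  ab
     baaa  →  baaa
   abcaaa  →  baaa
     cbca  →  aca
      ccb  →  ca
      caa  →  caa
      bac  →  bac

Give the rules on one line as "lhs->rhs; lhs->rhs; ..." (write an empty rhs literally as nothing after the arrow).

  | bab
  | cbb => ab
  | bca
  | baaccca

abc->b; cb->a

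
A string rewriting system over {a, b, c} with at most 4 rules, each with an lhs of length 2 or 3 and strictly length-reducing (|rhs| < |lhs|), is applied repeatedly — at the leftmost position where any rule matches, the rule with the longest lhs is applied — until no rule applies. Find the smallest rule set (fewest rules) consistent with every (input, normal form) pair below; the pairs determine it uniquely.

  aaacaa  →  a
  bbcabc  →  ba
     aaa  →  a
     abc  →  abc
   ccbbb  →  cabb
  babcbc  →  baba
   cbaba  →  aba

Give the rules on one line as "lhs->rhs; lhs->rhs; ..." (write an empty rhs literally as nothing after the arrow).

  | aaacaa => aacaa => acaa => aaa => aa => a
  | bbcabc => bcbc => bac => ba
  | aaa => aa => a
  | abc

aa->a; ac->a; bca->c; cb->a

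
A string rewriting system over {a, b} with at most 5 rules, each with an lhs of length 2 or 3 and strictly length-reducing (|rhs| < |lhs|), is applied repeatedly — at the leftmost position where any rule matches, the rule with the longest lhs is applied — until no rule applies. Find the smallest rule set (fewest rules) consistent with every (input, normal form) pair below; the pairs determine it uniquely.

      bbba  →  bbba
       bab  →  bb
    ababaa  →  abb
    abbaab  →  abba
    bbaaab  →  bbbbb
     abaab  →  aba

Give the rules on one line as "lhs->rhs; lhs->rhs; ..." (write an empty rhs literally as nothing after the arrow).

aa->; aaa->bb; aab->a; bab->bb

  | bbba
  | bab => bb
  | ababaa => abbaa => abb
  | abbaab => abba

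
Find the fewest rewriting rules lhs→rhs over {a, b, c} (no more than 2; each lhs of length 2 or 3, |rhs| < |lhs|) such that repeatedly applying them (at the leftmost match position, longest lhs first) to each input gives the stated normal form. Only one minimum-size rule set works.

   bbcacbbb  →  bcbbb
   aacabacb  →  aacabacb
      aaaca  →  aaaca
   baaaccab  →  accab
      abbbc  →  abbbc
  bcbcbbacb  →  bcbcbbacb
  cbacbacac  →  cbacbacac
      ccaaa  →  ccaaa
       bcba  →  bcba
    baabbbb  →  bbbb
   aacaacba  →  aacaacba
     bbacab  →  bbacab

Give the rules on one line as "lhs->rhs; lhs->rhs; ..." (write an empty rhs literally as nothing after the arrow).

baa->; bca->

  | bbcacbbb => bcbbb
  | aacabacb
  | aaaca
  | baaaccab => accab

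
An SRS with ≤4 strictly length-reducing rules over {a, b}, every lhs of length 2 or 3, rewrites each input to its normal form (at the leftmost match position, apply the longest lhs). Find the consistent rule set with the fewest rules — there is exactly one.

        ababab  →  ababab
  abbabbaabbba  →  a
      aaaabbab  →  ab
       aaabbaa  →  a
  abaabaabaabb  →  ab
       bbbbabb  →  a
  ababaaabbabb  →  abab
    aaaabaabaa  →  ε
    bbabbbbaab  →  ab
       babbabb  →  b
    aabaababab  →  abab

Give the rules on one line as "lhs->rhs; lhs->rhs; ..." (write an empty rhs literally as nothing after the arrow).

aa->; aab->aa; bb->

  | ababab
  | abbabbaabbba => aabbaabbba => aabaabbba => aaaabbba => aabbba => aabba => aaba => aaa => a
  | aaaabbab => aabbab => aabab => aaab => ab
  | aaabbaa => abbaa => aaa => a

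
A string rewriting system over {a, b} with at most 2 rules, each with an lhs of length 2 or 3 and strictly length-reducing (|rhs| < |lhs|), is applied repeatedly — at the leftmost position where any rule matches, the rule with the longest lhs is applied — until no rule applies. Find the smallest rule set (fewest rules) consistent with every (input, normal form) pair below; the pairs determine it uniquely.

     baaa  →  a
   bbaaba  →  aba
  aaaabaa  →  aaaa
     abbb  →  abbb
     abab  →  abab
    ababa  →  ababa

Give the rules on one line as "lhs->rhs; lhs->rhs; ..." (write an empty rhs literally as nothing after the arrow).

  | baaa => a
  | bbaaba => aba
  | aaaabaa => aaaa
  | abbb

baa->; bba->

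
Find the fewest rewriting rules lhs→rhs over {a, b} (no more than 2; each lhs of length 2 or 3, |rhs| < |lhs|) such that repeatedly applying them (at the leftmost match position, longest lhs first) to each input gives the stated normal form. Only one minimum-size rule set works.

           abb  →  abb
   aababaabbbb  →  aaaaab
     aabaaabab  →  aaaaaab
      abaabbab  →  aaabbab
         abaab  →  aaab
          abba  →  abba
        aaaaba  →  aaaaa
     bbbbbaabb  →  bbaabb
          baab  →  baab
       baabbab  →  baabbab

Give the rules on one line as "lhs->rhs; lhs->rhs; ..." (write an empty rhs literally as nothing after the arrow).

  | abb
  | aababaabbbb => aaabaabbbb => aaaaabbbb => aaaaab
  | aabaaabab => aaaaabab => aaaaaab
  | abaabbab => aaabbab

aba->aa; bbb->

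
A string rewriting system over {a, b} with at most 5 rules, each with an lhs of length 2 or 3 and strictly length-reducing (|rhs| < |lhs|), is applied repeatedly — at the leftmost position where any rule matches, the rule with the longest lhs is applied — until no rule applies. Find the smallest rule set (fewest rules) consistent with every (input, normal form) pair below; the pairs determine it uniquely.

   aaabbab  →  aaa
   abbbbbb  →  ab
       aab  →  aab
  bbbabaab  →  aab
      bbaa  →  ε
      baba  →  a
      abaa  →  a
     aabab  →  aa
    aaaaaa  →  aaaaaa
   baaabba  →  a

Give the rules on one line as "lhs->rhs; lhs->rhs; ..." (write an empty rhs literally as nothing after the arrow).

  | aaabbab => aaabab => aaa
  | abbbbbb => abbbbb => abbbb => abbb => abb => ab
  | aab
  | bbbabaab => bbabaab => babaab => aab

ba->; baa->; bab->; bb->b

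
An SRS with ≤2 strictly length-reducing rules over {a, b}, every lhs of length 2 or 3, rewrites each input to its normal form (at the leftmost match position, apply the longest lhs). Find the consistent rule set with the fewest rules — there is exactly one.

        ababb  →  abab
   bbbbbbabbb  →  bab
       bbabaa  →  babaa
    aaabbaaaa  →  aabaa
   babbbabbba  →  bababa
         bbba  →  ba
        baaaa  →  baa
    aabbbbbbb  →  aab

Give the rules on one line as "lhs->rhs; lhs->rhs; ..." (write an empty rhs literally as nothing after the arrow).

aaa->aa; bb->b

  | ababb => abab
  | bbbbbbabbb => bbbbbabbb => bbbbabbb => bbbabbb => bbabbb => babbb => babb => bab
  | bbabaa => babaa
  | aaabbaaaa => aabbaaaa => aabaaaa => aabaaa => aabaa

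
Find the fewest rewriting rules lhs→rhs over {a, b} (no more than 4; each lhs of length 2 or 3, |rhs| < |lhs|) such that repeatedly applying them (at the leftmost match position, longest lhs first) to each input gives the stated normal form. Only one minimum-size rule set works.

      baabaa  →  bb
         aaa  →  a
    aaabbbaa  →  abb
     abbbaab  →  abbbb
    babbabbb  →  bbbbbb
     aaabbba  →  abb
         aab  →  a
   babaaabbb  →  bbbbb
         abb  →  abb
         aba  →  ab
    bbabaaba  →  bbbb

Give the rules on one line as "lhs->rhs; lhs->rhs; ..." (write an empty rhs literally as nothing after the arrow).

  | baabaa => babaa => bbaa => bba => bb
  | aaa => aa => a
  | aaabbbaa => aabbbaa => abbaa => abba => abb
  | abbbaab => abbbab => abbbb

aa->a; aab->a; ba->b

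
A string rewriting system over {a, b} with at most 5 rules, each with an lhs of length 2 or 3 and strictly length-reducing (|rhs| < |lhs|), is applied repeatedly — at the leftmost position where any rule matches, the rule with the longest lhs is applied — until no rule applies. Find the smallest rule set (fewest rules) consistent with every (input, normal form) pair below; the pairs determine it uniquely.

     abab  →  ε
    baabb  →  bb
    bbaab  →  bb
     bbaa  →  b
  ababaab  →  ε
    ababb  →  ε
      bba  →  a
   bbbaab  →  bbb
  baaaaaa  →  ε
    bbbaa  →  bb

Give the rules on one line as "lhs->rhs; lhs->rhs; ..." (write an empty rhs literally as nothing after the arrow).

  | abab => aab => aa => ε
  | baabb => bb
  | bbaab => bb
  | bbaa => b

aa->; aab->aa; ba->a; baa->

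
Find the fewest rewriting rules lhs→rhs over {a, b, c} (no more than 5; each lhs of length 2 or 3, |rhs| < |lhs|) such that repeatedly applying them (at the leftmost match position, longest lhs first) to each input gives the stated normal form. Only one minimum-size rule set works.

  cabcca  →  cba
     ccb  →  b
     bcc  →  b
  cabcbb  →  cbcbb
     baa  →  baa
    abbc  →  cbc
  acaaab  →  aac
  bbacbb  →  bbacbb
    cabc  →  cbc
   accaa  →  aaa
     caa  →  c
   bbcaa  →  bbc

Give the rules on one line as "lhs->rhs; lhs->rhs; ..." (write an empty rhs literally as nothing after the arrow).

  | cabcca => cbcca => cba
  | ccb => b
  | bcc => b
  | cabcbb => cbcbb

ab->c; aca->a; ca->c; cc->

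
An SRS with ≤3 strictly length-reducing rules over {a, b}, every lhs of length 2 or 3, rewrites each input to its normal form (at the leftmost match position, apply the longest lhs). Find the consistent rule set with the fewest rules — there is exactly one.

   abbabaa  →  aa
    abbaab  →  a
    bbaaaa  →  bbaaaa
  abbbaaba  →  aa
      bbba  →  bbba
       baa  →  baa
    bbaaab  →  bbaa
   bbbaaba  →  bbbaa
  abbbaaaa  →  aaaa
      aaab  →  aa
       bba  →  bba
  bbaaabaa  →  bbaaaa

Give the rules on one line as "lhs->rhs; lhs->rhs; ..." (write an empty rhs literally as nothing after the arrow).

ab->; abb->ab

  | abbabaa => ababaa => abaa => aa
  | abbaab => abaab => aab => a
  | bbaaaa
  | abbbaaba => abbaaba => abaaba => aaba => aa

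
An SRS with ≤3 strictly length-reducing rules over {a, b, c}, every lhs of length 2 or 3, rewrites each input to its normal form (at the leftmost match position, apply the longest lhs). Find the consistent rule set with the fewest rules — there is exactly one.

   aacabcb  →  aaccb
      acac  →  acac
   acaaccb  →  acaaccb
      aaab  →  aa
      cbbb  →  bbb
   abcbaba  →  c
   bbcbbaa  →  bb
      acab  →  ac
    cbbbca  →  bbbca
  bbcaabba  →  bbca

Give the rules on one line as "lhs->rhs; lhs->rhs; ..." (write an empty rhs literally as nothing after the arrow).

ab->; ba->; cbb->bb

  | aacabcb => aaccb
  | acac
  | acaaccb
  | aaab => aa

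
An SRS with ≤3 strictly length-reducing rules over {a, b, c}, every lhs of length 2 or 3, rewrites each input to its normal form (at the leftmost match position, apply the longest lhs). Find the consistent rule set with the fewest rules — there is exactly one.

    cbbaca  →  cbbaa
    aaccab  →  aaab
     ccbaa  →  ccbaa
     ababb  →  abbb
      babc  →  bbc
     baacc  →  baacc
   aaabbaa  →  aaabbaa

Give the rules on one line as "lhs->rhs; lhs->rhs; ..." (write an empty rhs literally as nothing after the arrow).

  | cbbaca => cbbaa
  | aaccab => aacab => aaab
  | ccbaa
  | ababb => abbb

bab->bb; ca->a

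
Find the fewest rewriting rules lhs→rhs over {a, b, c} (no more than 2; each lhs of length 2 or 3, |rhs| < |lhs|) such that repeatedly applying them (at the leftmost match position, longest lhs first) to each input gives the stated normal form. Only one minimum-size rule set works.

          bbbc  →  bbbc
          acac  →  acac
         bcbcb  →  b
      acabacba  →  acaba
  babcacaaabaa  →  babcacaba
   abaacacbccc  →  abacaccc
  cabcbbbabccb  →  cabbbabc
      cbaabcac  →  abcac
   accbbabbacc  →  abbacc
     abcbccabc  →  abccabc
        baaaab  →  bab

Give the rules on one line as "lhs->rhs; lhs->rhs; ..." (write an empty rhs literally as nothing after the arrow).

aa->a; cb->

  | bbbc
  | acac
  | bcbcb => bcb => b
  | acabacba => acabaa => acaba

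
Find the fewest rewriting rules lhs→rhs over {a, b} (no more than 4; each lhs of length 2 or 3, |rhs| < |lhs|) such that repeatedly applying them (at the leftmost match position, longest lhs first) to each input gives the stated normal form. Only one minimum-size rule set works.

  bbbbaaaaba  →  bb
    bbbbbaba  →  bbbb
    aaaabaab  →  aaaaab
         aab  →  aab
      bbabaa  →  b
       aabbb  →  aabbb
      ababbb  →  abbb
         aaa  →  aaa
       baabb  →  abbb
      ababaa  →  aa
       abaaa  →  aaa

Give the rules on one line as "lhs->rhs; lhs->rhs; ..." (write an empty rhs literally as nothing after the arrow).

aba->a; ba->; baa->ab

  | bbbbaaaaba => bbbabaaba => bbbaaba => bbabba => bbba => bb
  | bbbbbaba => bbbbba => bbbb
  | aaaabaab => aaaaab
  | aab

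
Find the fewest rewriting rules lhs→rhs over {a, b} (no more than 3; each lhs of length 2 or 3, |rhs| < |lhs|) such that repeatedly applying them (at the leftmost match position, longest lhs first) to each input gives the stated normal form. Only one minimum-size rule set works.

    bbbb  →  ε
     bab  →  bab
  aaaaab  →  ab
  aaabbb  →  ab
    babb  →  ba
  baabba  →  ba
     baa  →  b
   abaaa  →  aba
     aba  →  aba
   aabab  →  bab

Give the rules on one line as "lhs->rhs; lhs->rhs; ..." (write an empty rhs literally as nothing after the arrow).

aa->; bb->

  | bbbb => bb => ε
  | bab
  | aaaaab => aaab => ab
  | aaabbb => abbb => ab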